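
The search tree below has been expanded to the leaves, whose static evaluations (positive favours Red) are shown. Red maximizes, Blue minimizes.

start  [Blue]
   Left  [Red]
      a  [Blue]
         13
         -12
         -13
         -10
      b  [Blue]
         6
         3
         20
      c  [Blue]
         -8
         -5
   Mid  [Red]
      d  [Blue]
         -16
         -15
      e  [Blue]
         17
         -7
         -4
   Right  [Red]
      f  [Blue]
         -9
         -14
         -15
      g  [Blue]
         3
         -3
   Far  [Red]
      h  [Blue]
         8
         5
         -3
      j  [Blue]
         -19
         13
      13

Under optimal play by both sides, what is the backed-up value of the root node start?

a (Blue): min(13, -12, -13, -10) = -13
b (Blue): min(6, 3, 20) = 3
c (Blue): min(-8, -5) = -8
Left (Red): max(-13, 3, -8) = 3
d (Blue): min(-16, -15) = -16
e (Blue): min(17, -7, -4) = -7
Mid (Red): max(-16, -7) = -7
f (Blue): min(-9, -14, -15) = -15
g (Blue): min(3, -3) = -3
Right (Red): max(-15, -3) = -3
h (Blue): min(8, 5, -3) = -3
j (Blue): min(-19, 13) = -19
Far (Red): max(-3, -19, 13) = 13
start (Blue): min(3, -7, -3, 13) = -7

-7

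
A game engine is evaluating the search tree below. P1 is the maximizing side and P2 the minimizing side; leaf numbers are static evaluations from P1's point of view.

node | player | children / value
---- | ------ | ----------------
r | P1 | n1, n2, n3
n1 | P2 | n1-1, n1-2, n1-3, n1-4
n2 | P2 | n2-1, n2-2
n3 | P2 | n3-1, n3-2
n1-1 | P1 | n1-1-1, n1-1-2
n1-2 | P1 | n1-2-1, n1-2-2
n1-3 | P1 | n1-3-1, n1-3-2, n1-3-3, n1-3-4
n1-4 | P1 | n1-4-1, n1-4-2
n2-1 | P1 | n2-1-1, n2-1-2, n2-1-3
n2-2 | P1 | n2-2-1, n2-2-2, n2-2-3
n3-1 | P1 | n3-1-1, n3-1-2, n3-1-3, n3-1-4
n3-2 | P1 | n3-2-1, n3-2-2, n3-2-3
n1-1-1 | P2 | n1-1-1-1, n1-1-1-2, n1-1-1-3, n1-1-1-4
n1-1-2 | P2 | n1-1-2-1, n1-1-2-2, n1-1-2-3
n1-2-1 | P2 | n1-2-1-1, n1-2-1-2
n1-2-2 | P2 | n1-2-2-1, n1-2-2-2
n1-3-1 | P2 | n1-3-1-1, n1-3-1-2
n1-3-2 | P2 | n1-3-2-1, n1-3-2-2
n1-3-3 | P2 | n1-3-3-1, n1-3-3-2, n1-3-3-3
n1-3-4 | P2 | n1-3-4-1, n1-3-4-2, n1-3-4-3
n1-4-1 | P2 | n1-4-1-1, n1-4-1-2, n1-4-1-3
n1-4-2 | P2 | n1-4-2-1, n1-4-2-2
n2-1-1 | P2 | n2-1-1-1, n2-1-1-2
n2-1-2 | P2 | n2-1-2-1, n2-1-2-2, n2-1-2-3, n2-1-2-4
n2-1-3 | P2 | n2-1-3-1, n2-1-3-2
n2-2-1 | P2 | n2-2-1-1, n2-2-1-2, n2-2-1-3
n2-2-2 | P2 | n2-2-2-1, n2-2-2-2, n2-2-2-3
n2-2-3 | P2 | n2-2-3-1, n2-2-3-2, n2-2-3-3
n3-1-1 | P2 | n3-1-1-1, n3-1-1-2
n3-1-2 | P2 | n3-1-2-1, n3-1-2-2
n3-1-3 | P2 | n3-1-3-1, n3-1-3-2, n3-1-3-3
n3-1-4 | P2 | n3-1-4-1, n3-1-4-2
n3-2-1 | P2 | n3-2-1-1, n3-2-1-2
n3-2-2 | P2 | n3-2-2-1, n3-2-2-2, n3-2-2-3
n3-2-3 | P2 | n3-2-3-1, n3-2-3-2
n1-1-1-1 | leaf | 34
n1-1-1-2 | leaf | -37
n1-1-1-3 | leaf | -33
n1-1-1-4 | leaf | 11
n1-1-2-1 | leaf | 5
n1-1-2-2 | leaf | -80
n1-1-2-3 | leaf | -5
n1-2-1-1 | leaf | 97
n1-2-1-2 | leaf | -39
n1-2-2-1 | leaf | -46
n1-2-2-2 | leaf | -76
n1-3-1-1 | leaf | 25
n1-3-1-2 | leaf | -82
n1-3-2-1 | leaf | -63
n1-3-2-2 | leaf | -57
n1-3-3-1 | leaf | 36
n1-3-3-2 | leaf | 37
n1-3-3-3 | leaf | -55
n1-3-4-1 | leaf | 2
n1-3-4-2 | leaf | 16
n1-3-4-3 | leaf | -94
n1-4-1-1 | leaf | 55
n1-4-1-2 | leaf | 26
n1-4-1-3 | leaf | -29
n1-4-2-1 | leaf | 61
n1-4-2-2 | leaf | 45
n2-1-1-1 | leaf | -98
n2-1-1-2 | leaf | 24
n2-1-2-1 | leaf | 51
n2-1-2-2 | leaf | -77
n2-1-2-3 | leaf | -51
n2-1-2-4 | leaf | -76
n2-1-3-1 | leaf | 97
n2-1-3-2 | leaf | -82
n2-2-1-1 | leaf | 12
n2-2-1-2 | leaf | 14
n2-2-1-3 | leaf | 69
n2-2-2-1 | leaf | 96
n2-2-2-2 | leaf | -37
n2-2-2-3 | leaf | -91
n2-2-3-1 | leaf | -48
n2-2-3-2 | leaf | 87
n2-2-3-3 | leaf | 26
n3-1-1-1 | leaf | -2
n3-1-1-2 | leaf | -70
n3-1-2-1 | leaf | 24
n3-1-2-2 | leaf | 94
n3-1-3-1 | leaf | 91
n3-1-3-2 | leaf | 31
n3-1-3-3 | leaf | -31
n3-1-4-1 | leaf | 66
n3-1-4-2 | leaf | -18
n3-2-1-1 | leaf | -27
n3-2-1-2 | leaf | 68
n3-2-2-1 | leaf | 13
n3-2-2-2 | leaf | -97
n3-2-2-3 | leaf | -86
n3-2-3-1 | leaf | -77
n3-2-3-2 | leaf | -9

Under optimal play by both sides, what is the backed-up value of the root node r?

-27

n1-1-1 (P2): min(34, -37, -33, 11) = -37
n1-1-2 (P2): min(5, -80, -5) = -80
n1-1 (P1): max(-37, -80) = -37
n1-2-1 (P2): min(97, -39) = -39
n1-2-2 (P2): min(-46, -76) = -76
n1-2 (P1): max(-39, -76) = -39
n1-3-1 (P2): min(25, -82) = -82
n1-3-2 (P2): min(-63, -57) = -63
n1-3-3 (P2): min(36, 37, -55) = -55
n1-3-4 (P2): min(2, 16, -94) = -94
n1-3 (P1): max(-82, -63, -55, -94) = -55
n1-4-1 (P2): min(55, 26, -29) = -29
n1-4-2 (P2): min(61, 45) = 45
n1-4 (P1): max(-29, 45) = 45
n1 (P2): min(-37, -39, -55, 45) = -55
n2-1-1 (P2): min(-98, 24) = -98
n2-1-2 (P2): min(51, -77, -51, -76) = -77
n2-1-3 (P2): min(97, -82) = -82
n2-1 (P1): max(-98, -77, -82) = -77
n2-2-1 (P2): min(12, 14, 69) = 12
n2-2-2 (P2): min(96, -37, -91) = -91
n2-2-3 (P2): min(-48, 87, 26) = -48
n2-2 (P1): max(12, -91, -48) = 12
n2 (P2): min(-77, 12) = -77
n3-1-1 (P2): min(-2, -70) = -70
n3-1-2 (P2): min(24, 94) = 24
n3-1-3 (P2): min(91, 31, -31) = -31
n3-1-4 (P2): min(66, -18) = -18
n3-1 (P1): max(-70, 24, -31, -18) = 24
n3-2-1 (P2): min(-27, 68) = -27
n3-2-2 (P2): min(13, -97, -86) = -97
n3-2-3 (P2): min(-77, -9) = -77
n3-2 (P1): max(-27, -97, -77) = -27
n3 (P2): min(24, -27) = -27
r (P1): max(-55, -77, -27) = -27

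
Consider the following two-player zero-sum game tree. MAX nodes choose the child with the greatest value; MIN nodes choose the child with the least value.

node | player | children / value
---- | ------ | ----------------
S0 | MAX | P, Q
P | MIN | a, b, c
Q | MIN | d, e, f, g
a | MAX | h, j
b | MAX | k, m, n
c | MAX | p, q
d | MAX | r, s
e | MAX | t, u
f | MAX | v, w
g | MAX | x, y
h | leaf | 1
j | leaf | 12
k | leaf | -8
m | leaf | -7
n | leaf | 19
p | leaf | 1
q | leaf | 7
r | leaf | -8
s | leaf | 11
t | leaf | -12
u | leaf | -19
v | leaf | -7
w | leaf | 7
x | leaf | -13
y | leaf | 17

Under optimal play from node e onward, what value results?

-12

e (MAX): max(-12, -19) = -12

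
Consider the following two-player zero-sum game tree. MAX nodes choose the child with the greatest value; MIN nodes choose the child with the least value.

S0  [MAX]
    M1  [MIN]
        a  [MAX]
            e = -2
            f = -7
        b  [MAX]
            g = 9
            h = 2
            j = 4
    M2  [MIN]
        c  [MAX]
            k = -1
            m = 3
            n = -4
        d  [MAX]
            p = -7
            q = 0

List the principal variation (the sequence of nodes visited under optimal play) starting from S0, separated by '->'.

S0 -> M2 -> d -> q

a (MAX): max(-2, -7) = -2
b (MAX): max(9, 2, 4) = 9
M1 (MIN): min(-2, 9) = -2
c (MAX): max(-1, 3, -4) = 3
d (MAX): max(-7, 0) = 0
M2 (MIN): min(3, 0) = 0
S0 (MAX): max(-2, 0) = 0
At S0, MAX picks M2 (highest: 0).
At M2, MIN picks d (lowest: 0).
At d, MAX picks q (highest: 0).
Terminal value 0.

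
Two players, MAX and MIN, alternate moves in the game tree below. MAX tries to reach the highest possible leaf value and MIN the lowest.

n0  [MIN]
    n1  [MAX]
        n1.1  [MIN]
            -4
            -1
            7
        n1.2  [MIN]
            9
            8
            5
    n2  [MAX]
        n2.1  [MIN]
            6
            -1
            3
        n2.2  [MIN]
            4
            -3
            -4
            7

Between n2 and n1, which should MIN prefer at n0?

n2

n2.1 (MIN): min(6, -1, 3) = -1
n2.2 (MIN): min(4, -3, -4, 7) = -4
n2 (MAX): max(-1, -4) = -1
n1.1 (MIN): min(-4, -1, 7) = -4
n1.2 (MIN): min(9, 8, 5) = 5
n1 (MAX): max(-4, 5) = 5
MIN prefers the lower value; n2=-1, n1=5. n2 is better since -1 < 5.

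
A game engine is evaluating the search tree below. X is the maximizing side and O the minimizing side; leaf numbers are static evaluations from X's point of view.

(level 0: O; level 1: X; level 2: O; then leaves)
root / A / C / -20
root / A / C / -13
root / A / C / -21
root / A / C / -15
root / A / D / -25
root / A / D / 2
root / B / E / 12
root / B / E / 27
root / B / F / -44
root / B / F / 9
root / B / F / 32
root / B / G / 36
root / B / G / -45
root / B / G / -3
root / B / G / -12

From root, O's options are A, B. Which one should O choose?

C (O): min(-20, -13, -21, -15) = -21
D (O): min(-25, 2) = -25
A (X): max(-21, -25) = -21
E (O): min(12, 27) = 12
F (O): min(-44, 9, 32) = -44
G (O): min(36, -45, -3, -12) = -45
B (X): max(12, -44, -45) = 12
root (O): min(-21, 12) = -21
O at root wants the lowest of {A=-21, B=12}, so chooses A.

A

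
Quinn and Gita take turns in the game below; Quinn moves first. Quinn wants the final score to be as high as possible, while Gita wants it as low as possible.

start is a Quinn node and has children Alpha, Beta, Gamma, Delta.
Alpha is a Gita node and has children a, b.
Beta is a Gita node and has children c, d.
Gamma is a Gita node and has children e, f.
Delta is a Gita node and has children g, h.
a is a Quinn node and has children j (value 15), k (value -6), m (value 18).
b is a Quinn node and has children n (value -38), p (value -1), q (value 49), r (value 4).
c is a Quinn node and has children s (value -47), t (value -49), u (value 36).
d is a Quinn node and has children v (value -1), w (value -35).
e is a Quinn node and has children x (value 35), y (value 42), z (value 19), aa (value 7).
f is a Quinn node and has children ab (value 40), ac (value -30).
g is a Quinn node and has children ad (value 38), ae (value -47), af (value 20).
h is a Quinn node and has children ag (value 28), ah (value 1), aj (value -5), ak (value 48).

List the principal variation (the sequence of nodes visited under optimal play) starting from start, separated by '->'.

start -> Gamma -> f -> ab

a (Quinn): max(15, -6, 18) = 18
b (Quinn): max(-38, -1, 49, 4) = 49
Alpha (Gita): min(18, 49) = 18
c (Quinn): max(-47, -49, 36) = 36
d (Quinn): max(-1, -35) = -1
Beta (Gita): min(36, -1) = -1
e (Quinn): max(35, 42, 19, 7) = 42
f (Quinn): max(40, -30) = 40
Gamma (Gita): min(42, 40) = 40
g (Quinn): max(38, -47, 20) = 38
h (Quinn): max(28, 1, -5, 48) = 48
Delta (Gita): min(38, 48) = 38
start (Quinn): max(18, -1, 40, 38) = 40
At start, Quinn picks Gamma (highest: 40).
At Gamma, Gita picks f (lowest: 40).
At f, Quinn picks ab (highest: 40).
Terminal value 40.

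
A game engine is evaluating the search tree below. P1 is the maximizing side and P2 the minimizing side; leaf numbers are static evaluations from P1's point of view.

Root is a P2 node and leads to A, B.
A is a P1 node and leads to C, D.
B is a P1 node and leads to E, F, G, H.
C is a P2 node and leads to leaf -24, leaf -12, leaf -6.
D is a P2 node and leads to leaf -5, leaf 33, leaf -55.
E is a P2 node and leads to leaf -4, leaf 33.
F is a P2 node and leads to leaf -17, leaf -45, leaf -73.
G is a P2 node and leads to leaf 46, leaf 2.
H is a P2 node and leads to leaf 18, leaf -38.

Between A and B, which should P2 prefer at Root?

A

C (P2): min(-24, -12, -6) = -24
D (P2): min(-5, 33, -55) = -55
A (P1): max(-24, -55) = -24
E (P2): min(-4, 33) = -4
F (P2): min(-17, -45, -73) = -73
G (P2): min(46, 2) = 2
H (P2): min(18, -38) = -38
B (P1): max(-4, -73, 2, -38) = 2
P2 prefers the lower value; A=-24, B=2. A is better since -24 < 2.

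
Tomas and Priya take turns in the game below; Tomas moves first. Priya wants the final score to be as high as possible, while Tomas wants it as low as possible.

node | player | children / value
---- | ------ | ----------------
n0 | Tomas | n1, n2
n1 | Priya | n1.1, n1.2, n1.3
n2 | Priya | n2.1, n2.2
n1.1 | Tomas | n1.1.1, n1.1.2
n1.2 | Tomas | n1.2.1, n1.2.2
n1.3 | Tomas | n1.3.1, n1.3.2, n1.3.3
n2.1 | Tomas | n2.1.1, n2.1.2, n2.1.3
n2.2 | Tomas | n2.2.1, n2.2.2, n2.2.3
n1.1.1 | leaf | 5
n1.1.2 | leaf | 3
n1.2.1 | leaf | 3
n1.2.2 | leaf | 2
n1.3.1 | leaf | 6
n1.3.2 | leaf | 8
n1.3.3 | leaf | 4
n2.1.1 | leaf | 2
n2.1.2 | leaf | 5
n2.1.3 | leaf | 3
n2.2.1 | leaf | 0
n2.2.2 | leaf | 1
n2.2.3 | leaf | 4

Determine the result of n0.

n1.1 (Tomas): min(5, 3) = 3
n1.2 (Tomas): min(3, 2) = 2
n1.3 (Tomas): min(6, 8, 4) = 4
n1 (Priya): max(3, 2, 4) = 4
n2.1 (Tomas): min(2, 5, 3) = 2
n2.2 (Tomas): min(0, 1, 4) = 0
n2 (Priya): max(2, 0) = 2
n0 (Tomas): min(4, 2) = 2

2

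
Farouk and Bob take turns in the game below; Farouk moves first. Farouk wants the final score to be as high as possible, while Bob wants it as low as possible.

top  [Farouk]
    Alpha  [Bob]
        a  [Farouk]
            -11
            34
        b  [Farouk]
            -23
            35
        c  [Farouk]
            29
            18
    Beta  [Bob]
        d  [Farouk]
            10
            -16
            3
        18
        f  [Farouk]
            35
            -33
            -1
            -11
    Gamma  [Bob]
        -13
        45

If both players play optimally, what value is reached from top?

a (Farouk): max(-11, 34) = 34
b (Farouk): max(-23, 35) = 35
c (Farouk): max(29, 18) = 29
Alpha (Bob): min(34, 35, 29) = 29
d (Farouk): max(10, -16, 3) = 10
f (Farouk): max(35, -33, -1, -11) = 35
Beta (Bob): min(10, 18, 35) = 10
Gamma (Bob): min(-13, 45) = -13
top (Farouk): max(29, 10, -13) = 29

29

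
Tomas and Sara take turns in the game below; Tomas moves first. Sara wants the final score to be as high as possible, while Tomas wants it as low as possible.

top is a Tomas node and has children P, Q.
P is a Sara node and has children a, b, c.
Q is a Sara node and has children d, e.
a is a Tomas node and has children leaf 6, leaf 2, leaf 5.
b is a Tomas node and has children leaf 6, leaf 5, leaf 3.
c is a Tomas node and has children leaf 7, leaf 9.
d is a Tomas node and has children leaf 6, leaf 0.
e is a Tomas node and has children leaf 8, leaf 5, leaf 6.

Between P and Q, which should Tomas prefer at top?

Q

a (Tomas): min(6, 2, 5) = 2
b (Tomas): min(6, 5, 3) = 3
c (Tomas): min(7, 9) = 7
P (Sara): max(2, 3, 7) = 7
d (Tomas): min(6, 0) = 0
e (Tomas): min(8, 5, 6) = 5
Q (Sara): max(0, 5) = 5
Tomas prefers the lower value; P=7, Q=5. Q is better since 5 < 7.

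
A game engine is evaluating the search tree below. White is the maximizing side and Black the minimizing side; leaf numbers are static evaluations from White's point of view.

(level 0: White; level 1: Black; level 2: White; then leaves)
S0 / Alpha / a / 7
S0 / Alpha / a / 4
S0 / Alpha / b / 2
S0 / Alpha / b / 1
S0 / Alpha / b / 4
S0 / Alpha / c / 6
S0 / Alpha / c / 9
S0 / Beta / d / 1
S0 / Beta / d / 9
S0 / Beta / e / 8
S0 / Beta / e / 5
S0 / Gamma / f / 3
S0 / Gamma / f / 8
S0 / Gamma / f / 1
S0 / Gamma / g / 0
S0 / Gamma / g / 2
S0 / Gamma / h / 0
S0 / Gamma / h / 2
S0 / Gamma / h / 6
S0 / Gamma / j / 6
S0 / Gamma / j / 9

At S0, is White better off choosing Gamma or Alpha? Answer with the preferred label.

Alpha

f (White): max(3, 8, 1) = 8
g (White): max(0, 2) = 2
h (White): max(0, 2, 6) = 6
j (White): max(6, 9) = 9
Gamma (Black): min(8, 2, 6, 9) = 2
a (White): max(7, 4) = 7
b (White): max(2, 1, 4) = 4
c (White): max(6, 9) = 9
Alpha (Black): min(7, 4, 9) = 4
White prefers the higher value; Gamma=2, Alpha=4. Alpha is better since 4 > 2.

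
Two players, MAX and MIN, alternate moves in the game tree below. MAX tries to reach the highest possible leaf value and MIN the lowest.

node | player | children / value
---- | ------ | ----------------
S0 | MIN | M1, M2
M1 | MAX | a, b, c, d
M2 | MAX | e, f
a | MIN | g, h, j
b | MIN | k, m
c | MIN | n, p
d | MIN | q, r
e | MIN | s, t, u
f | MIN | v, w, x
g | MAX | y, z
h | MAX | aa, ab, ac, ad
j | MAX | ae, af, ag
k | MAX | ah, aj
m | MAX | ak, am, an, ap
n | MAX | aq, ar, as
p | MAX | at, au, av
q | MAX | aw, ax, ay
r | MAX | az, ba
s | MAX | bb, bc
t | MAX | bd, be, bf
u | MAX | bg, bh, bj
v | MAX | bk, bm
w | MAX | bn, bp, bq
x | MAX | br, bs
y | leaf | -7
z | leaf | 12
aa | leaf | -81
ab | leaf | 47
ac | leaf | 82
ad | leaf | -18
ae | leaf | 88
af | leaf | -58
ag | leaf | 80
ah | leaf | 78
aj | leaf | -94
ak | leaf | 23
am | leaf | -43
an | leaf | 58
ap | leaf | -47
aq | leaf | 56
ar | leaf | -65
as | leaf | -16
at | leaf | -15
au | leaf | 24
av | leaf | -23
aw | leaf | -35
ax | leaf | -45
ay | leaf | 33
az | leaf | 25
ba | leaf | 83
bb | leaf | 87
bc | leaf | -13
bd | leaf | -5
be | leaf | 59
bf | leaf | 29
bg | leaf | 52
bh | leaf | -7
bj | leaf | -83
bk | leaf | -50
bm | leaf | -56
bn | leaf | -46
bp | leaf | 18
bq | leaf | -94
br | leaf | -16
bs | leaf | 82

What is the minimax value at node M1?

58

g (MAX): max(-7, 12) = 12
h (MAX): max(-81, 47, 82, -18) = 82
j (MAX): max(88, -58, 80) = 88
a (MIN): min(12, 82, 88) = 12
k (MAX): max(78, -94) = 78
m (MAX): max(23, -43, 58, -47) = 58
b (MIN): min(78, 58) = 58
n (MAX): max(56, -65, -16) = 56
p (MAX): max(-15, 24, -23) = 24
c (MIN): min(56, 24) = 24
q (MAX): max(-35, -45, 33) = 33
r (MAX): max(25, 83) = 83
d (MIN): min(33, 83) = 33
M1 (MAX): max(12, 58, 24, 33) = 58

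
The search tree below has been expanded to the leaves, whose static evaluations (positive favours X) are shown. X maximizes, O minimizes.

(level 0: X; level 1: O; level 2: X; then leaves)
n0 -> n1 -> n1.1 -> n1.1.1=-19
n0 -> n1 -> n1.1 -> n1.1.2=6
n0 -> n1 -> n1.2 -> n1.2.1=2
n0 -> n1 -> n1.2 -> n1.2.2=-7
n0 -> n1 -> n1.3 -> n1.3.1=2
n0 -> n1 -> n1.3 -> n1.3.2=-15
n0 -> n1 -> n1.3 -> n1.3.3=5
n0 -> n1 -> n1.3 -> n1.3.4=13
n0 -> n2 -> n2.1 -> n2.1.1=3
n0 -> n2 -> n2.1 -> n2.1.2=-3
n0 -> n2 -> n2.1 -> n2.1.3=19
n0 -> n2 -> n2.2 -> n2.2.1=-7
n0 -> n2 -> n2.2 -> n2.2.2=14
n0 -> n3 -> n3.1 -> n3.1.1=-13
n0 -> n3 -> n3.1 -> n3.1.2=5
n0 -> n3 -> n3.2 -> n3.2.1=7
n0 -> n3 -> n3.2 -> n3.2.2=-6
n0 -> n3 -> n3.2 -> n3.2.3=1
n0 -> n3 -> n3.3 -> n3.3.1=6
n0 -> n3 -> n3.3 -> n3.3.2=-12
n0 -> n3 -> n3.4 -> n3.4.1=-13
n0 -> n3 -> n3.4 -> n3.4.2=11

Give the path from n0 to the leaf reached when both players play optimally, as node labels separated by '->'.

n1.1 (X): max(-19, 6) = 6
n1.2 (X): max(2, -7) = 2
n1.3 (X): max(2, -15, 5, 13) = 13
n1 (O): min(6, 2, 13) = 2
n2.1 (X): max(3, -3, 19) = 19
n2.2 (X): max(-7, 14) = 14
n2 (O): min(19, 14) = 14
n3.1 (X): max(-13, 5) = 5
n3.2 (X): max(7, -6, 1) = 7
n3.3 (X): max(6, -12) = 6
n3.4 (X): max(-13, 11) = 11
n3 (O): min(5, 7, 6, 11) = 5
n0 (X): max(2, 14, 5) = 14
At n0, X picks n2 (highest: 14).
At n2, O picks n2.2 (lowest: 14).
At n2.2, X picks n2.2.2 (highest: 14).
Terminal value 14.

n0 -> n2 -> n2.2 -> n2.2.2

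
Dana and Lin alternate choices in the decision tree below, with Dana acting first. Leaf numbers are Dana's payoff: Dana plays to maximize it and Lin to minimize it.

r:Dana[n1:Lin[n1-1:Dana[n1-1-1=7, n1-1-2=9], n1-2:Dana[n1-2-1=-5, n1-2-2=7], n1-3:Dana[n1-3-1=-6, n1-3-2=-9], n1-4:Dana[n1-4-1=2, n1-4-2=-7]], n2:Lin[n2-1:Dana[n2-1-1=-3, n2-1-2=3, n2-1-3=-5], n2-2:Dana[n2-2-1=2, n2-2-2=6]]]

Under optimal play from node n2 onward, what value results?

n2-1 (Dana): max(-3, 3, -5) = 3
n2-2 (Dana): max(2, 6) = 6
n2 (Lin): min(3, 6) = 3

3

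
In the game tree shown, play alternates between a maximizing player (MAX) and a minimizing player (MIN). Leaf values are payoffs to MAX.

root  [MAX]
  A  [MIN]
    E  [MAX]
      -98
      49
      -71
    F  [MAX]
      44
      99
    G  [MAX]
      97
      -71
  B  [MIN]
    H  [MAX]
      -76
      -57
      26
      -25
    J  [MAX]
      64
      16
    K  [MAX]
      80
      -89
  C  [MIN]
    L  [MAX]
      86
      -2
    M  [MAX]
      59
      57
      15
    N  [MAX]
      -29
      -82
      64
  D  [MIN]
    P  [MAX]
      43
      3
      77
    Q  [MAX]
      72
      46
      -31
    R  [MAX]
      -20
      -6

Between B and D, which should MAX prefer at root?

H (MAX): max(-76, -57, 26, -25) = 26
J (MAX): max(64, 16) = 64
K (MAX): max(80, -89) = 80
B (MIN): min(26, 64, 80) = 26
P (MAX): max(43, 3, 77) = 77
Q (MAX): max(72, 46, -31) = 72
R (MAX): max(-20, -6) = -6
D (MIN): min(77, 72, -6) = -6
MAX prefers the higher value; B=26, D=-6. B is better since 26 > -6.

B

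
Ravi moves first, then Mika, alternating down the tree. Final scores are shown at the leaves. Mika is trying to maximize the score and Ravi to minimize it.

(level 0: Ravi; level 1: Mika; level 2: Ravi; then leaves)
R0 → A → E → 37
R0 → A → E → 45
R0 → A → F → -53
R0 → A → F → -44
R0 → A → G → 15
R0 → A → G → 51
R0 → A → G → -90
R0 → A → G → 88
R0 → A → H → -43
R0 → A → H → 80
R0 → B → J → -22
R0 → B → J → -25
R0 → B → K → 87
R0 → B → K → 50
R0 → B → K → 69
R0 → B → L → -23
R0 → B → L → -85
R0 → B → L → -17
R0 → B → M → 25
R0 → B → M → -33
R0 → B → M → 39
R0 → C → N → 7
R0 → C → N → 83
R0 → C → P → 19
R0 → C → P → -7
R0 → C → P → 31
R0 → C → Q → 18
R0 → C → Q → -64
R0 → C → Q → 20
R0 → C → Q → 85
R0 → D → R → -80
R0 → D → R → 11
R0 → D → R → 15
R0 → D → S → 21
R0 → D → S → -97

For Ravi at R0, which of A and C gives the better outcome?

E (Ravi): min(37, 45) = 37
F (Ravi): min(-53, -44) = -53
G (Ravi): min(15, 51, -90, 88) = -90
H (Ravi): min(-43, 80) = -43
A (Mika): max(37, -53, -90, -43) = 37
N (Ravi): min(7, 83) = 7
P (Ravi): min(19, -7, 31) = -7
Q (Ravi): min(18, -64, 20, 85) = -64
C (Mika): max(7, -7, -64) = 7
Ravi prefers the lower value; A=37, C=7. C is better since 7 < 37.

C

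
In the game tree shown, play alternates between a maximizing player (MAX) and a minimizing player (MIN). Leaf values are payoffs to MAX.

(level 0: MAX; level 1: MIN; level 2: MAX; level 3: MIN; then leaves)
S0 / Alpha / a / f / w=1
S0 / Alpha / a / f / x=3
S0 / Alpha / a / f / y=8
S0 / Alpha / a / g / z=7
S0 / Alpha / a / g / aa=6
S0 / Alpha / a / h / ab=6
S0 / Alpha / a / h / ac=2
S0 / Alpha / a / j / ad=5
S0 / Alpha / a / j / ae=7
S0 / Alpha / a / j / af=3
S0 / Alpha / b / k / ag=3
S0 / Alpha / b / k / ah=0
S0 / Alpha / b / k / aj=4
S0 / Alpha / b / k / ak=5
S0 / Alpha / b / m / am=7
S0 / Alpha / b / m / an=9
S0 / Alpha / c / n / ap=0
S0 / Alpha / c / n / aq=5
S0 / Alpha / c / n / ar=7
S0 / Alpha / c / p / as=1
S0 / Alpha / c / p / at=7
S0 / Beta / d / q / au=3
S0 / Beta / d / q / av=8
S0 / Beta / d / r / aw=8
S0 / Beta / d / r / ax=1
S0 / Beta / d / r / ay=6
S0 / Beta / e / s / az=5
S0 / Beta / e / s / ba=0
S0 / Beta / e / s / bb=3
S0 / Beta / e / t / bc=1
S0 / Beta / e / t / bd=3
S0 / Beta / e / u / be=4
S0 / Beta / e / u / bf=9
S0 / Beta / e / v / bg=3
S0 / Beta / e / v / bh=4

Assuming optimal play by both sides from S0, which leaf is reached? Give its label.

f (MIN): min(1, 3, 8) = 1
g (MIN): min(7, 6) = 6
h (MIN): min(6, 2) = 2
j (MIN): min(5, 7, 3) = 3
a (MAX): max(1, 6, 2, 3) = 6
k (MIN): min(3, 0, 4, 5) = 0
m (MIN): min(7, 9) = 7
b (MAX): max(0, 7) = 7
n (MIN): min(0, 5, 7) = 0
p (MIN): min(1, 7) = 1
c (MAX): max(0, 1) = 1
Alpha (MIN): min(6, 7, 1) = 1
q (MIN): min(3, 8) = 3
r (MIN): min(8, 1, 6) = 1
d (MAX): max(3, 1) = 3
s (MIN): min(5, 0, 3) = 0
t (MIN): min(1, 3) = 1
u (MIN): min(4, 9) = 4
v (MIN): min(3, 4) = 3
e (MAX): max(0, 1, 4, 3) = 4
Beta (MIN): min(3, 4) = 3
S0 (MAX): max(1, 3) = 3
At S0, MAX picks Beta (highest: 3).
At Beta, MIN picks d (lowest: 3).
At d, MAX picks q (highest: 3).
At q, MIN picks au (lowest: 3).
Terminal value 3.

au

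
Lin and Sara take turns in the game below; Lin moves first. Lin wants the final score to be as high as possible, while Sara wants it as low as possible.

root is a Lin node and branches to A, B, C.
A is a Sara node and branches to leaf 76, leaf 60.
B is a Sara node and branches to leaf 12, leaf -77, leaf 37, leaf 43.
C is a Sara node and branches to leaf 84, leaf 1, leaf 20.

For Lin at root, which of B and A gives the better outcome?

A

B (Sara): min(12, -77, 37, 43) = -77
A (Sara): min(76, 60) = 60
Lin prefers the higher value; B=-77, A=60. A is better since 60 > -77.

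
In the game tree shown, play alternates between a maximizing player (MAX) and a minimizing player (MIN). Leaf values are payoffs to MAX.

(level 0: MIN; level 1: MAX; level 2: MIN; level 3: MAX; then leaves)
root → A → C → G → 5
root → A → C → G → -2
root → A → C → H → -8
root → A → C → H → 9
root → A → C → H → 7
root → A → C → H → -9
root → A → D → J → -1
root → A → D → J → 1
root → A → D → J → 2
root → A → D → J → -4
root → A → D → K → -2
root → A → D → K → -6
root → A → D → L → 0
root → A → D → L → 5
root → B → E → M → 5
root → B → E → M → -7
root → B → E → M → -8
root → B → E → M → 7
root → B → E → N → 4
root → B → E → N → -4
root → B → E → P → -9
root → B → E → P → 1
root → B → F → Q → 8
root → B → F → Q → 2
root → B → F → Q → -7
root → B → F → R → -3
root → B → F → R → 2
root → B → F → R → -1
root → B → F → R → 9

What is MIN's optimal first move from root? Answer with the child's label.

A

G (MAX): max(5, -2) = 5
H (MAX): max(-8, 9, 7, -9) = 9
C (MIN): min(5, 9) = 5
J (MAX): max(-1, 1, 2, -4) = 2
K (MAX): max(-2, -6) = -2
L (MAX): max(0, 5) = 5
D (MIN): min(2, -2, 5) = -2
A (MAX): max(5, -2) = 5
M (MAX): max(5, -7, -8, 7) = 7
N (MAX): max(4, -4) = 4
P (MAX): max(-9, 1) = 1
E (MIN): min(7, 4, 1) = 1
Q (MAX): max(8, 2, -7) = 8
R (MAX): max(-3, 2, -1, 9) = 9
F (MIN): min(8, 9) = 8
B (MAX): max(1, 8) = 8
root (MIN): min(5, 8) = 5
MIN at root wants the lowest of {A=5, B=8}, so chooses A.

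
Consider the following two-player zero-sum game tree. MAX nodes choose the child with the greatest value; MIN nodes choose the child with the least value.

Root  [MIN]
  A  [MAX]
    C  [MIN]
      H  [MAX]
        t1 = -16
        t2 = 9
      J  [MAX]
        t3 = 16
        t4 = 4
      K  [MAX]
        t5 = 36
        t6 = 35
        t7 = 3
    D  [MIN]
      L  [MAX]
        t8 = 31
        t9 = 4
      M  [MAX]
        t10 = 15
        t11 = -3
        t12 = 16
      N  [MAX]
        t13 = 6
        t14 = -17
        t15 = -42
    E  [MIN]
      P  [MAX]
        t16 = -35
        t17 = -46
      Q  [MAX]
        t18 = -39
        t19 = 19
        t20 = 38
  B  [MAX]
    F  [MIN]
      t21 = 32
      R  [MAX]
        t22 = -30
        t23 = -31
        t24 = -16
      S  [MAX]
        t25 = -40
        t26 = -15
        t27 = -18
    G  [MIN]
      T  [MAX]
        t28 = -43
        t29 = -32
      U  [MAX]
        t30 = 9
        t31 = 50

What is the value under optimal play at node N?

6

N (MAX): max(6, -17, -42) = 6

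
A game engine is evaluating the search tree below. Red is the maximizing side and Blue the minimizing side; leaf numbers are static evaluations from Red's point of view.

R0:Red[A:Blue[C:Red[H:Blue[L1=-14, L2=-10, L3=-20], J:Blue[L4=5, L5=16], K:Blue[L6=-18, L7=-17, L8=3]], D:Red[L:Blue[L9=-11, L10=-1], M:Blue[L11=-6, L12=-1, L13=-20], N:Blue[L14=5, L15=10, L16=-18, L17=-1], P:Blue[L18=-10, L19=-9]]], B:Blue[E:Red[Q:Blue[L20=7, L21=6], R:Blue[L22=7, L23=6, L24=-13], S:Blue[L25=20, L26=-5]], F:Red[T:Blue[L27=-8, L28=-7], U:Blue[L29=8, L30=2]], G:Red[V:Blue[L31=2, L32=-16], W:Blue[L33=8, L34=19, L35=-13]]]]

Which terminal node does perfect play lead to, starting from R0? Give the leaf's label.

H (Blue): min(-14, -10, -20) = -20
J (Blue): min(5, 16) = 5
K (Blue): min(-18, -17, 3) = -18
C (Red): max(-20, 5, -18) = 5
L (Blue): min(-11, -1) = -11
M (Blue): min(-6, -1, -20) = -20
N (Blue): min(5, 10, -18, -1) = -18
P (Blue): min(-10, -9) = -10
D (Red): max(-11, -20, -18, -10) = -10
A (Blue): min(5, -10) = -10
Q (Blue): min(7, 6) = 6
R (Blue): min(7, 6, -13) = -13
S (Blue): min(20, -5) = -5
E (Red): max(6, -13, -5) = 6
T (Blue): min(-8, -7) = -8
U (Blue): min(8, 2) = 2
F (Red): max(-8, 2) = 2
V (Blue): min(2, -16) = -16
W (Blue): min(8, 19, -13) = -13
G (Red): max(-16, -13) = -13
B (Blue): min(6, 2, -13) = -13
R0 (Red): max(-10, -13) = -10
At R0, Red picks A (highest: -10).
At A, Blue picks D (lowest: -10).
At D, Red picks P (highest: -10).
At P, Blue picks L18 (lowest: -10).
Terminal value -10.

L18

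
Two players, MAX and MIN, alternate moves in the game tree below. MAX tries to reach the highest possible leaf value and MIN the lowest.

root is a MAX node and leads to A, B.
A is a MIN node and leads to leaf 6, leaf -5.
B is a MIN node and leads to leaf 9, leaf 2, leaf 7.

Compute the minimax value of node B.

B (MIN): min(9, 2, 7) = 2

2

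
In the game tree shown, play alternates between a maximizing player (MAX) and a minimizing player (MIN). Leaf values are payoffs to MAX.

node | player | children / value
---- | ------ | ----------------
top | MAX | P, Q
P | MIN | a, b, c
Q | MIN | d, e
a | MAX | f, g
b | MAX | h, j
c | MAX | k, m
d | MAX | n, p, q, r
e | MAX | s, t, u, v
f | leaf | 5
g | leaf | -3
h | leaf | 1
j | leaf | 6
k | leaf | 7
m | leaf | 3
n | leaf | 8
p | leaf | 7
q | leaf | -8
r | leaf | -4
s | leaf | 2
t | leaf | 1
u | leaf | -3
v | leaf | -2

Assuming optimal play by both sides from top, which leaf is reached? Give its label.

f

a (MAX): max(5, -3) = 5
b (MAX): max(1, 6) = 6
c (MAX): max(7, 3) = 7
P (MIN): min(5, 6, 7) = 5
d (MAX): max(8, 7, -8, -4) = 8
e (MAX): max(2, 1, -3, -2) = 2
Q (MIN): min(8, 2) = 2
top (MAX): max(5, 2) = 5
At top, MAX picks P (highest: 5).
At P, MIN picks a (lowest: 5).
At a, MAX picks f (highest: 5).
Terminal value 5.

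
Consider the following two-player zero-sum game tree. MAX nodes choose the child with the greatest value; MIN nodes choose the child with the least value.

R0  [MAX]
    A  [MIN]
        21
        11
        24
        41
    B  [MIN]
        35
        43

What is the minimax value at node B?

B (MIN): min(35, 43) = 35

35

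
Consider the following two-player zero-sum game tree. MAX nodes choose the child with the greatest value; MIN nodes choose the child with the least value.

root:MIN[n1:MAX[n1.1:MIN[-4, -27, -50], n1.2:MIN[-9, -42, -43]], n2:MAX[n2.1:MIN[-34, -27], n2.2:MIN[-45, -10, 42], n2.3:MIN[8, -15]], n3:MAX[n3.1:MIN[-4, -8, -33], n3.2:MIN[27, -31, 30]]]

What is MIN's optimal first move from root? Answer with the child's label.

n1

n1.1 (MIN): min(-4, -27, -50) = -50
n1.2 (MIN): min(-9, -42, -43) = -43
n1 (MAX): max(-50, -43) = -43
n2.1 (MIN): min(-34, -27) = -34
n2.2 (MIN): min(-45, -10, 42) = -45
n2.3 (MIN): min(8, -15) = -15
n2 (MAX): max(-34, -45, -15) = -15
n3.1 (MIN): min(-4, -8, -33) = -33
n3.2 (MIN): min(27, -31, 30) = -31
n3 (MAX): max(-33, -31) = -31
root (MIN): min(-43, -15, -31) = -43
MIN at root wants the lowest of {n1=-43, n2=-15, n3=-31}, so chooses n1.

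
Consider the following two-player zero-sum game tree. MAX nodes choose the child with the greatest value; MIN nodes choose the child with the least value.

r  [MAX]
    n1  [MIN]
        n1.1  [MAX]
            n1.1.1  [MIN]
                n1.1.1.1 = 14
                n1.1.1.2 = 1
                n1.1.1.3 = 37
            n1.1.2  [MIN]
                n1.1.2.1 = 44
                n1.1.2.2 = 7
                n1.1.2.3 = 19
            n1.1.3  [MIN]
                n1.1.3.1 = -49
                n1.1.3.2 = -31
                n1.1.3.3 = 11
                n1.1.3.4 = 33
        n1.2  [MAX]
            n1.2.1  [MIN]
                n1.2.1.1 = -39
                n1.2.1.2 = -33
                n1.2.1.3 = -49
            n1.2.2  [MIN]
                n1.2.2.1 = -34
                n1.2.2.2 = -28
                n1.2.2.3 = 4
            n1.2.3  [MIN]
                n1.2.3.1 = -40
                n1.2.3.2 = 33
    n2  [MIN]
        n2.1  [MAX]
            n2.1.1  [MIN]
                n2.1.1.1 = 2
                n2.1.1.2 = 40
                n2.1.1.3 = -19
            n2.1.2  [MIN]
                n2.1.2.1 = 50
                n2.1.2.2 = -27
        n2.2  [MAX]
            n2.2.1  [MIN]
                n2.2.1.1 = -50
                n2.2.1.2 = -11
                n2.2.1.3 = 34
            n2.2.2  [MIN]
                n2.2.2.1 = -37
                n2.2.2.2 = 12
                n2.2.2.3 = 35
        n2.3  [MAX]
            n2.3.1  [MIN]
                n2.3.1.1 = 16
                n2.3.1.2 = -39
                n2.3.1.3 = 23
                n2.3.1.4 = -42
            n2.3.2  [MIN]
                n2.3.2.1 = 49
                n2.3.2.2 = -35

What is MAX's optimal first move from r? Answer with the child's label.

n1.1.1 (MIN): min(14, 1, 37) = 1
n1.1.2 (MIN): min(44, 7, 19) = 7
n1.1.3 (MIN): min(-49, -31, 11, 33) = -49
n1.1 (MAX): max(1, 7, -49) = 7
n1.2.1 (MIN): min(-39, -33, -49) = -49
n1.2.2 (MIN): min(-34, -28, 4) = -34
n1.2.3 (MIN): min(-40, 33) = -40
n1.2 (MAX): max(-49, -34, -40) = -34
n1 (MIN): min(7, -34) = -34
n2.1.1 (MIN): min(2, 40, -19) = -19
n2.1.2 (MIN): min(50, -27) = -27
n2.1 (MAX): max(-19, -27) = -19
n2.2.1 (MIN): min(-50, -11, 34) = -50
n2.2.2 (MIN): min(-37, 12, 35) = -37
n2.2 (MAX): max(-50, -37) = -37
n2.3.1 (MIN): min(16, -39, 23, -42) = -42
n2.3.2 (MIN): min(49, -35) = -35
n2.3 (MAX): max(-42, -35) = -35
n2 (MIN): min(-19, -37, -35) = -37
r (MAX): max(-34, -37) = -34
MAX at r wants the highest of {n1=-34, n2=-37}, so chooses n1.

n1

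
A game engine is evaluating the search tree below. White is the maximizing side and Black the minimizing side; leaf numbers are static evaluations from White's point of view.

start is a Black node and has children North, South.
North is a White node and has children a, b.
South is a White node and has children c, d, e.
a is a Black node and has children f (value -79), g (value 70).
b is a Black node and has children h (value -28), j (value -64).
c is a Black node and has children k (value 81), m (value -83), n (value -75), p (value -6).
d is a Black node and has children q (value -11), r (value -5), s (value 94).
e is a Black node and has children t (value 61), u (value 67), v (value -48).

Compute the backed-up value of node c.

-83

c (Black): min(81, -83, -75, -6) = -83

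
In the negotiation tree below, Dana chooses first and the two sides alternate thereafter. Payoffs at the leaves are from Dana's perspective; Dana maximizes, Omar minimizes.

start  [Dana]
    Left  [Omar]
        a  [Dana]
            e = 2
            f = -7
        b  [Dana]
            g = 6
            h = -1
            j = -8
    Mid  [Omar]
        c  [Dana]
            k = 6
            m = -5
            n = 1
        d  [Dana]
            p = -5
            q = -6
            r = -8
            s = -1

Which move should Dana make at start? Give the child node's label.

Left

a (Dana): max(2, -7) = 2
b (Dana): max(6, -1, -8) = 6
Left (Omar): min(2, 6) = 2
c (Dana): max(6, -5, 1) = 6
d (Dana): max(-5, -6, -8, -1) = -1
Mid (Omar): min(6, -1) = -1
start (Dana): max(2, -1) = 2
Dana at start wants the highest of {Left=2, Mid=-1}, so chooses Left.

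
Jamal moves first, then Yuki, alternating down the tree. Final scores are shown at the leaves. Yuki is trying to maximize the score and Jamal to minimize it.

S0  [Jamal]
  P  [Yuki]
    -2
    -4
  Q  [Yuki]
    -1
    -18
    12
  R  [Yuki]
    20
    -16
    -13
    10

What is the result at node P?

-2

P (Yuki): max(-2, -4) = -2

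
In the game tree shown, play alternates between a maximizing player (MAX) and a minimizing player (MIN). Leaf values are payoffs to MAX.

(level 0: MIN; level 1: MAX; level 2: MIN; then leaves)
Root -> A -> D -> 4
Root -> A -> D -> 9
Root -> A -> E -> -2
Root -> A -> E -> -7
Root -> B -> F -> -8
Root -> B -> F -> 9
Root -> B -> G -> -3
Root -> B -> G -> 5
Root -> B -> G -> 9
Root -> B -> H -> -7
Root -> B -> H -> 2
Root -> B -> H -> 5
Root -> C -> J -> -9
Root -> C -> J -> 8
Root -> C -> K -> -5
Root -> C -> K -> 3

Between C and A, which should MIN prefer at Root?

J (MIN): min(-9, 8) = -9
K (MIN): min(-5, 3) = -5
C (MAX): max(-9, -5) = -5
D (MIN): min(4, 9) = 4
E (MIN): min(-2, -7) = -7
A (MAX): max(4, -7) = 4
MIN prefers the lower value; C=-5, A=4. C is better since -5 < 4.

C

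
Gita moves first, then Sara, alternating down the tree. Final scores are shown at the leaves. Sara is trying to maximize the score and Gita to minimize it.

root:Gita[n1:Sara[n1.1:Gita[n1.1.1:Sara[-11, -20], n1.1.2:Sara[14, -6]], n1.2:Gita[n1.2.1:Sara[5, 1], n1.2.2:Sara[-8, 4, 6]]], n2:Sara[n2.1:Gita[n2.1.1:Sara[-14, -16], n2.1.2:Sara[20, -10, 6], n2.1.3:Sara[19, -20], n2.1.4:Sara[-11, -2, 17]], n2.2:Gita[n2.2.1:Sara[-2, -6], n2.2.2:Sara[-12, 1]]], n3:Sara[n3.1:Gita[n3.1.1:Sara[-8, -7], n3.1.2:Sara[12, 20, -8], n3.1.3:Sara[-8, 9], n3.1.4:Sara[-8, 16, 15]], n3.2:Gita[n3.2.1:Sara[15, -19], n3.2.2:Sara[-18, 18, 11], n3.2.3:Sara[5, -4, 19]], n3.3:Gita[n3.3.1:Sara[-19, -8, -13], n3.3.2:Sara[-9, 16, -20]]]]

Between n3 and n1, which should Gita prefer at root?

n3.1.1 (Sara): max(-8, -7) = -7
n3.1.2 (Sara): max(12, 20, -8) = 20
n3.1.3 (Sara): max(-8, 9) = 9
n3.1.4 (Sara): max(-8, 16, 15) = 16
n3.1 (Gita): min(-7, 20, 9, 16) = -7
n3.2.1 (Sara): max(15, -19) = 15
n3.2.2 (Sara): max(-18, 18, 11) = 18
n3.2.3 (Sara): max(5, -4, 19) = 19
n3.2 (Gita): min(15, 18, 19) = 15
n3.3.1 (Sara): max(-19, -8, -13) = -8
n3.3.2 (Sara): max(-9, 16, -20) = 16
n3.3 (Gita): min(-8, 16) = -8
n3 (Sara): max(-7, 15, -8) = 15
n1.1.1 (Sara): max(-11, -20) = -11
n1.1.2 (Sara): max(14, -6) = 14
n1.1 (Gita): min(-11, 14) = -11
n1.2.1 (Sara): max(5, 1) = 5
n1.2.2 (Sara): max(-8, 4, 6) = 6
n1.2 (Gita): min(5, 6) = 5
n1 (Sara): max(-11, 5) = 5
Gita prefers the lower value; n3=15, n1=5. n1 is better since 5 < 15.

n1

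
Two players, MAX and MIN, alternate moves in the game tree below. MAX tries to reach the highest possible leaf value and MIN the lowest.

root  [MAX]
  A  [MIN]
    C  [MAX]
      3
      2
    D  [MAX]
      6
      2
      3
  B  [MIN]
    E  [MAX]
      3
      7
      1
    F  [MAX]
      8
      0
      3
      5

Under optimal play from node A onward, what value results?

C (MAX): max(3, 2) = 3
D (MAX): max(6, 2, 3) = 6
A (MIN): min(3, 6) = 3

3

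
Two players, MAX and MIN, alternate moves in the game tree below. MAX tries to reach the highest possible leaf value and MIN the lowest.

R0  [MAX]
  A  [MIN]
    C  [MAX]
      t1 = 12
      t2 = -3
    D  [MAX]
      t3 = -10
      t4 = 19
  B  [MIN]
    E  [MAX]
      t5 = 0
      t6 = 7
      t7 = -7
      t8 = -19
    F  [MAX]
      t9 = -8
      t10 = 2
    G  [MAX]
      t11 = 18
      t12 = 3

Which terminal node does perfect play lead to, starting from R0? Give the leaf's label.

C (MAX): max(12, -3) = 12
D (MAX): max(-10, 19) = 19
A (MIN): min(12, 19) = 12
E (MAX): max(0, 7, -7, -19) = 7
F (MAX): max(-8, 2) = 2
G (MAX): max(18, 3) = 18
B (MIN): min(7, 2, 18) = 2
R0 (MAX): max(12, 2) = 12
At R0, MAX picks A (highest: 12).
At A, MIN picks C (lowest: 12).
At C, MAX picks t1 (highest: 12).
Terminal value 12.

t1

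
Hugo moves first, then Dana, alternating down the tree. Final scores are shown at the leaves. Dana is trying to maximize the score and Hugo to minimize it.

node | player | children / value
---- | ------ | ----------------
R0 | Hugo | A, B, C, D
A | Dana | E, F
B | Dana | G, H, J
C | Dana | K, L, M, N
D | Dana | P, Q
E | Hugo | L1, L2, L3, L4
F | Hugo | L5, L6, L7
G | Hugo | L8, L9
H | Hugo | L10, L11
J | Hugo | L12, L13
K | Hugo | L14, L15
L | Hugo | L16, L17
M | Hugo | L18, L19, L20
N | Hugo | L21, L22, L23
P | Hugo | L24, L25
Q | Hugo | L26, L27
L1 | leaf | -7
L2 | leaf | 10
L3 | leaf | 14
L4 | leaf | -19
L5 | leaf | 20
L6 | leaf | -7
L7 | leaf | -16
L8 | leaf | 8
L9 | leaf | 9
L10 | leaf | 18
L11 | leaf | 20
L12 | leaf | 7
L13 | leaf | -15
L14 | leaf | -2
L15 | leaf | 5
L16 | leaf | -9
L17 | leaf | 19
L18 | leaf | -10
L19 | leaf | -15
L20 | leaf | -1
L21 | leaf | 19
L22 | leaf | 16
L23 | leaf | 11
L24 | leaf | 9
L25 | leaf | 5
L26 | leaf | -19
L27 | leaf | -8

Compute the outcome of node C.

K (Hugo): min(-2, 5) = -2
L (Hugo): min(-9, 19) = -9
M (Hugo): min(-10, -15, -1) = -15
N (Hugo): min(19, 16, 11) = 11
C (Dana): max(-2, -9, -15, 11) = 11

11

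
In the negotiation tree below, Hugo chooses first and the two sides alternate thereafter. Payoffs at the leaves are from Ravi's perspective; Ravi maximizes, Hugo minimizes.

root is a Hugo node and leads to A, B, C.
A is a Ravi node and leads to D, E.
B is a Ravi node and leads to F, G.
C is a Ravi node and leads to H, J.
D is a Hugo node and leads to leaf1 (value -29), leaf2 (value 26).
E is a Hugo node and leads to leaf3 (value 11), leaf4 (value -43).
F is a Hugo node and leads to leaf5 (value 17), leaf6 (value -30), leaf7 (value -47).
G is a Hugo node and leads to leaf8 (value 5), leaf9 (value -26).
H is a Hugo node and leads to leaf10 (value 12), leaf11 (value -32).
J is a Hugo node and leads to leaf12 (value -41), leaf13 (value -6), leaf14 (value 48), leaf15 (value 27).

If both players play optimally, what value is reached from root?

-32

D (Hugo): min(-29, 26) = -29
E (Hugo): min(11, -43) = -43
A (Ravi): max(-29, -43) = -29
F (Hugo): min(17, -30, -47) = -47
G (Hugo): min(5, -26) = -26
B (Ravi): max(-47, -26) = -26
H (Hugo): min(12, -32) = -32
J (Hugo): min(-41, -6, 48, 27) = -41
C (Ravi): max(-32, -41) = -32
root (Hugo): min(-29, -26, -32) = -32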